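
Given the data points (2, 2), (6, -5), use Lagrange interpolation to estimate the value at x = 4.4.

Lagrange interpolation formula:
P(x) = Σ yᵢ × Lᵢ(x)
where Lᵢ(x) = Π_{j≠i} (x - xⱼ)/(xᵢ - xⱼ)

L_0(4.4) = (4.4 - 6)/(2 - 6) = 0.400000
L_1(4.4) = (4.4 - 2)/(6 - 2) = 0.600000

P(4.4) = 2×L_0(4.4) + (-5)×L_1(4.4)
P(4.4) = -2.200000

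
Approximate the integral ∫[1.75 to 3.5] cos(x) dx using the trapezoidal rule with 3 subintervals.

f(x) = cos(x)
a = 1.75, b = 3.5, n = 3
h = (b - a)/n = 0.583333

Trapezoidal rule: (h/2)[f(x₀) + 2f(x₁) + 2f(x₂) + ... + f(xₙ)]

x_0 = 1.7500, f(x_0) = -0.178246, coefficient = 1
x_1 = 2.3333, f(x_1) = -0.690758, coefficient = 2
x_2 = 2.9167, f(x_2) = -0.974811, coefficient = 2
x_3 = 3.5000, f(x_3) = -0.936457, coefficient = 1

I ≈ (0.583333/2) × -4.445840 = -1.296703
Exact value: -1.334769
Error: 0.038066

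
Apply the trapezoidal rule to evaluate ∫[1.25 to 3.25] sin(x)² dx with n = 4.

f(x) = sin(x)²
a = 1.25, b = 3.25, n = 4
h = (b - a)/n = 0.500000

Trapezoidal rule: (h/2)[f(x₀) + 2f(x₁) + 2f(x₂) + ... + f(xₙ)]

x_0 = 1.2500, f(x_0) = 0.900572, coefficient = 1
x_1 = 1.7500, f(x_1) = 0.968228, coefficient = 2
x_2 = 2.2500, f(x_2) = 0.605398, coefficient = 2
x_3 = 2.7500, f(x_3) = 0.145665, coefficient = 2
x_4 = 3.2500, f(x_4) = 0.011706, coefficient = 1

I ≈ (0.500000/2) × 4.350861 = 1.087715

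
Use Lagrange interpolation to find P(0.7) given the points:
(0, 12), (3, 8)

Lagrange interpolation formula:
P(x) = Σ yᵢ × Lᵢ(x)
where Lᵢ(x) = Π_{j≠i} (x - xⱼ)/(xᵢ - xⱼ)

L_0(0.7) = (0.7 - 3)/(0 - 3) = 0.766667
L_1(0.7) = (0.7 - 0)/(3 - 0) = 0.233333

P(0.7) = 12×L_0(0.7) + 8×L_1(0.7)
P(0.7) = 11.066667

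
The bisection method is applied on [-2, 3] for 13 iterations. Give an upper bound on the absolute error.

Bisection error bound: |error| ≤ (b-a)/2^n
|error| ≤ (3 - (-2))/2^13 = 5/2^13
|error| ≤ 0.0006103516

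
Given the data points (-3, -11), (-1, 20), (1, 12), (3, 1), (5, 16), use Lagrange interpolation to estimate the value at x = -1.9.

Lagrange interpolation formula:
P(x) = Σ yᵢ × Lᵢ(x)
where Lᵢ(x) = Π_{j≠i} (x - xⱼ)/(xᵢ - xⱼ)

L_0(-1.9) = (-1.9 - (-1))/(-3 - (-1)) × (-1.9 - 1)/(-3 - 1) × (-1.9 - 3)/(-3 - 3) × (-1.9 - 5)/(-3 - 5) = 0.229802
L_1(-1.9) = (-1.9 - (-3))/(-1 - (-3)) × (-1.9 - 1)/(-1 - 1) × (-1.9 - 3)/(-1 - 3) × (-1.9 - 5)/(-1 - 5) = 1.123478
L_2(-1.9) = (-1.9 - (-3))/(1 - (-3)) × (-1.9 - (-1))/(1 - (-1)) × (-1.9 - 3)/(1 - 3) × (-1.9 - 5)/(1 - 5) = -0.522998
L_3(-1.9) = (-1.9 - (-3))/(3 - (-3)) × (-1.9 - (-1))/(3 - (-1)) × (-1.9 - 1)/(3 - 1) × (-1.9 - 5)/(3 - 5) = 0.206353
L_4(-1.9) = (-1.9 - (-3))/(5 - (-3)) × (-1.9 - (-1))/(5 - (-1)) × (-1.9 - 1)/(5 - 1) × (-1.9 - 3)/(5 - 3) = -0.036635

P(-1.9) = (-11)×L_0(-1.9) + 20×L_1(-1.9) + 12×L_2(-1.9) + 1×L_3(-1.9) + 16×L_4(-1.9)
P(-1.9) = 13.285946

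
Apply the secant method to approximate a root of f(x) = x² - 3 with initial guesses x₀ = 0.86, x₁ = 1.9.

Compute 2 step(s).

f(x) = x² - 3
x₀ = 0.86, x₁ = 1.9

Secant formula: x_{n+1} = x_n - f(x_n)(x_n - x_{n-1})/(f(x_n) - f(x_{n-1}))

Iteration 1:
  f(0.860000) = -2.260400
  f(1.900000) = 0.610000
  x_2 = 1.900000 - 0.610000×(1.900000 - 0.860000)/(0.610000 - (-2.260400))
       = 1.678986
Iteration 2:
  f(1.900000) = 0.610000
  f(1.678986) = -0.181008
  x_3 = 1.678986 - (-0.181008)×(1.678986 - 1.900000)/(-0.181008 - 0.610000)
       = 1.729561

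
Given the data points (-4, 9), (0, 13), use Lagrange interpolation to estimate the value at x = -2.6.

Lagrange interpolation formula:
P(x) = Σ yᵢ × Lᵢ(x)
where Lᵢ(x) = Π_{j≠i} (x - xⱼ)/(xᵢ - xⱼ)

L_0(-2.6) = (-2.6 - 0)/(-4 - 0) = 0.650000
L_1(-2.6) = (-2.6 - (-4))/(0 - (-4)) = 0.350000

P(-2.6) = 9×L_0(-2.6) + 13×L_1(-2.6)
P(-2.6) = 10.400000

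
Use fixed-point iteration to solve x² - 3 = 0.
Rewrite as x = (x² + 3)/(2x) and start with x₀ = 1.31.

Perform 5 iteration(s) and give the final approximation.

Equation: x² - 3 = 0
Fixed-point form: x = (x² + 3)/(2x)
x₀ = 1.31

x_1 = g(1.310000) = 1.800038
x_2 = g(1.800038) = 1.733335
x_3 = g(1.733335) = 1.732051
x_4 = g(1.732051) = 1.732051
x_5 = g(1.732051) = 1.732051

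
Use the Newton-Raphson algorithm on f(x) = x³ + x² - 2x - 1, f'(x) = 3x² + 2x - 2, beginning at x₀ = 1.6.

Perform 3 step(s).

f(x) = x³ + x² - 2x - 1
f'(x) = 3x² + 2x - 2
x₀ = 1.6

Newton-Raphson formula: x_{n+1} = x_n - f(x_n)/f'(x_n)

Iteration 1:
  f(1.600000) = 2.456000
  f'(1.600000) = 8.880000
  x_1 = 1.600000 - 2.456000/8.880000 = 1.323423
Iteration 2:
  f(1.323423) = 0.422512
  f'(1.323423) = 5.901196
  x_2 = 1.323423 - 0.422512/5.901196 = 1.251826
Iteration 3:
  f(1.251826) = 0.025112
  f'(1.251826) = 5.204854
  x_3 = 1.251826 - 0.025112/5.204854 = 1.247001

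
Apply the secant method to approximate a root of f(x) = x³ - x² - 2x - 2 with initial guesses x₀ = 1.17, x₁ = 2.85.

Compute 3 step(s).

f(x) = x³ - x² - 2x - 2
x₀ = 1.17, x₁ = 2.85

Secant formula: x_{n+1} = x_n - f(x_n)(x_n - x_{n-1})/(f(x_n) - f(x_{n-1}))

Iteration 1:
  f(1.170000) = -4.107287
  f(2.850000) = 7.326625
  x_2 = 2.850000 - 7.326625×(2.850000 - 1.170000)/(7.326625 - (-4.107287))
       = 1.773489
Iteration 2:
  f(2.850000) = 7.326625
  f(1.773489) = -3.114151
  x_3 = 1.773489 - (-3.114151)×(1.773489 - 2.850000)/(-3.114151 - 7.326625)
       = 2.094578
Iteration 3:
  f(1.773489) = -3.114151
  f(2.094578) = -1.386961
  x_4 = 2.094578 - (-1.386961)×(2.094578 - 1.773489)/(-1.386961 - (-3.114151))
       = 2.352417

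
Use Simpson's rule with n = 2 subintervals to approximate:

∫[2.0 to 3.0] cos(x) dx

f(x) = cos(x)
a = 2.0, b = 3.0, n = 2
h = (b - a)/n = 0.500000

Simpson's rule: (h/3)[f(x₀) + 4f(x₁) + 2f(x₂) + ... + f(xₙ)]

x_0 = 2.0000, f(x_0) = -0.416147, coefficient = 1
x_1 = 2.5000, f(x_1) = -0.801144, coefficient = 4
x_2 = 3.0000, f(x_2) = -0.989992, coefficient = 1

I ≈ (0.500000/3) × -4.610714 = -0.768452
Exact value: -0.768177
Error: 0.000275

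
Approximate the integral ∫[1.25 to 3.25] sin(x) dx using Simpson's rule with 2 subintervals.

f(x) = sin(x)
a = 1.25, b = 3.25, n = 2
h = (b - a)/n = 1.000000

Simpson's rule: (h/3)[f(x₀) + 4f(x₁) + 2f(x₂) + ... + f(xₙ)]

x_0 = 1.2500, f(x_0) = 0.948985, coefficient = 1
x_1 = 2.2500, f(x_1) = 0.778073, coefficient = 4
x_2 = 3.2500, f(x_2) = -0.108195, coefficient = 1

I ≈ (1.000000/3) × 3.953082 = 1.317694
Exact value: 1.309452
Error: 0.008242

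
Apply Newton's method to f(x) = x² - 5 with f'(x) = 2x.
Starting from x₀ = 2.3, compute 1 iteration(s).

f(x) = x² - 5
f'(x) = 2x
x₀ = 2.3

Newton-Raphson formula: x_{n+1} = x_n - f(x_n)/f'(x_n)

Iteration 1:
  f(2.300000) = 0.290000
  f'(2.300000) = 4.600000
  x_1 = 2.300000 - 0.290000/4.600000 = 2.236957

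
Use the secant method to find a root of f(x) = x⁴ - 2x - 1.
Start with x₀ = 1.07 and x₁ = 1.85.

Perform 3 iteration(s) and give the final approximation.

f(x) = x⁴ - 2x - 1
x₀ = 1.07, x₁ = 1.85

Secant formula: x_{n+1} = x_n - f(x_n)(x_n - x_{n-1})/(f(x_n) - f(x_{n-1}))

Iteration 1:
  f(1.070000) = -1.829204
  f(1.850000) = 7.013506
  x_2 = 1.850000 - 7.013506×(1.850000 - 1.070000)/(7.013506 - (-1.829204))
       = 1.231351
Iteration 2:
  f(1.850000) = 7.013506
  f(1.231351) = -1.163764
  x_3 = 1.231351 - (-1.163764)×(1.231351 - 1.850000)/(-1.163764 - 7.013506)
       = 1.319395
Iteration 3:
  f(1.231351) = -1.163764
  f(1.319395) = -0.608394
  x_4 = 1.319395 - (-0.608394)×(1.319395 - 1.231351)/(-0.608394 - (-1.163764))
       = 1.415845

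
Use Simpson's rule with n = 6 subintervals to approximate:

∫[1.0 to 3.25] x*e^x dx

f(x) = x*e^x
a = 1.0, b = 3.25, n = 6
h = (b - a)/n = 0.375000

Simpson's rule: (h/3)[f(x₀) + 4f(x₁) + 2f(x₂) + ... + f(xₙ)]

x_0 = 1.0000, f(x_0) = 2.718282, coefficient = 1
x_1 = 1.3750, f(x_1) = 5.438230, coefficient = 4
x_2 = 1.7500, f(x_2) = 10.070555, coefficient = 2
x_3 = 2.1250, f(x_3) = 17.792407, coefficient = 4
x_4 = 2.5000, f(x_4) = 30.456235, coefficient = 2
x_5 = 2.8750, f(x_5) = 50.960594, coefficient = 4
x_6 = 3.2500, f(x_6) = 83.818605, coefficient = 1

I ≈ (0.375000/3) × 464.355394 = 58.044424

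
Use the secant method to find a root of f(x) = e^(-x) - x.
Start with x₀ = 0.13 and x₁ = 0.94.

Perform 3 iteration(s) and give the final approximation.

f(x) = e^(-x) - x
x₀ = 0.13, x₁ = 0.94

Secant formula: x_{n+1} = x_n - f(x_n)(x_n - x_{n-1})/(f(x_n) - f(x_{n-1}))

Iteration 1:
  f(0.130000) = 0.748095
  f(0.940000) = -0.549372
  x_2 = 0.940000 - (-0.549372)×(0.940000 - 0.130000)/(-0.549372 - 0.748095)
       = 0.597031
Iteration 2:
  f(0.940000) = -0.549372
  f(0.597031) = -0.046587
  x_3 = 0.597031 - (-0.046587)×(0.597031 - 0.940000)/(-0.046587 - (-0.549372))
       = 0.565252
Iteration 3:
  f(0.597031) = -0.046587
  f(0.565252) = 0.002965
  x_4 = 0.565252 - 0.002965×(0.565252 - 0.597031)/(0.002965 - (-0.046587))
       = 0.567153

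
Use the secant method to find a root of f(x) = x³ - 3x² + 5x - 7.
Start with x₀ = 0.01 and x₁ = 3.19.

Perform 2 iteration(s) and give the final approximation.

f(x) = x³ - 3x² + 5x - 7
x₀ = 0.01, x₁ = 3.19

Secant formula: x_{n+1} = x_n - f(x_n)(x_n - x_{n-1})/(f(x_n) - f(x_{n-1}))

Iteration 1:
  f(0.010000) = -6.950299
  f(3.190000) = 10.883459
  x_2 = 3.190000 - 10.883459×(3.190000 - 0.010000)/(10.883459 - (-6.950299))
       = 1.249332
Iteration 2:
  f(3.190000) = 10.883459
  f(1.249332) = -3.485835
  x_3 = 1.249332 - (-3.485835)×(1.249332 - 3.190000)/(-3.485835 - 10.883459)
       = 1.720117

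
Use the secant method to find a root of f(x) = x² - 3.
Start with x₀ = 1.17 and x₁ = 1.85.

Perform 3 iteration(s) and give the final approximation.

f(x) = x² - 3
x₀ = 1.17, x₁ = 1.85

Secant formula: x_{n+1} = x_n - f(x_n)(x_n - x_{n-1})/(f(x_n) - f(x_{n-1}))

Iteration 1:
  f(1.170000) = -1.631100
  f(1.850000) = 0.422500
  x_2 = 1.850000 - 0.422500×(1.850000 - 1.170000)/(0.422500 - (-1.631100))
       = 1.710099
Iteration 2:
  f(1.850000) = 0.422500
  f(1.710099) = -0.075560
  x_3 = 1.710099 - (-0.075560)×(1.710099 - 1.850000)/(-0.075560 - 0.422500)
       = 1.731324
Iteration 3:
  f(1.710099) = -0.075560
  f(1.731324) = -0.002519
  x_4 = 1.731324 - (-0.002519)×(1.731324 - 1.710099)/(-0.002519 - (-0.075560))
       = 1.732055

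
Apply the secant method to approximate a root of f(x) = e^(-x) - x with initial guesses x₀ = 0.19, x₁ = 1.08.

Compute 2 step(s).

f(x) = e^(-x) - x
x₀ = 0.19, x₁ = 1.08

Secant formula: x_{n+1} = x_n - f(x_n)(x_n - x_{n-1})/(f(x_n) - f(x_{n-1}))

Iteration 1:
  f(0.190000) = 0.636959
  f(1.080000) = -0.740404
  x_2 = 1.080000 - (-0.740404)×(1.080000 - 0.190000)/(-0.740404 - 0.636959)
       = 0.601579
Iteration 2:
  f(1.080000) = -0.740404
  f(0.601579) = -0.053633
  x_3 = 0.601579 - (-0.053633)×(0.601579 - 1.080000)/(-0.053633 - (-0.740404))
       = 0.564217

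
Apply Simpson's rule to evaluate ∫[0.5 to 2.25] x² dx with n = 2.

f(x) = x²
a = 0.5, b = 2.25, n = 2
h = (b - a)/n = 0.875000

Simpson's rule: (h/3)[f(x₀) + 4f(x₁) + 2f(x₂) + ... + f(xₙ)]

x_0 = 0.5000, f(x_0) = 0.250000, coefficient = 1
x_1 = 1.3750, f(x_1) = 1.890625, coefficient = 4
x_2 = 2.2500, f(x_2) = 5.062500, coefficient = 1

I ≈ (0.875000/3) × 12.875000 = 3.755208
Exact value: 3.755208
Error: 0.000000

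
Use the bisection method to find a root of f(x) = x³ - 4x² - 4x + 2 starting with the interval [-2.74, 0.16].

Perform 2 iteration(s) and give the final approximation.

f(x) = x³ - 4x² - 4x + 2
Initial interval: [-2.74, 0.16]

Iteration 1:
  c_1 = (-2.740000 + 0.160000)/2 = -1.290000
  f(c_1) = f(-1.290000) = -1.643089
  f(a) × f(c) ≥ 0, new interval: [-1.290000, 0.160000]
Iteration 2:
  c_2 = (-1.290000 + 0.160000)/2 = -0.565000
  f(c_2) = f(-0.565000) = 2.802738
  f(a) × f(c) < 0, new interval: [-1.290000, -0.565000]

After 2 iteration(s), the approximation is c_2 = -0.565000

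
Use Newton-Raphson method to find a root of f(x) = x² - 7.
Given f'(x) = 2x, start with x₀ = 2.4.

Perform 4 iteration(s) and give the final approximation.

f(x) = x² - 7
f'(x) = 2x
x₀ = 2.4

Newton-Raphson formula: x_{n+1} = x_n - f(x_n)/f'(x_n)

Iteration 1:
  f(2.400000) = -1.240000
  f'(2.400000) = 4.800000
  x_1 = 2.400000 - (-1.240000)/4.800000 = 2.658333
Iteration 2:
  f(2.658333) = 0.066736
  f'(2.658333) = 5.316667
  x_2 = 2.658333 - 0.066736/5.316667 = 2.645781
Iteration 3:
  f(2.645781) = 0.000158
  f'(2.645781) = 5.291562
  x_3 = 2.645781 - 0.000158/5.291562 = 2.645751
Iteration 4:
  f(2.645751) = 0.000000
  f'(2.645751) = 5.291503
  x_4 = 2.645751 - 0.000000/5.291503 = 2.645751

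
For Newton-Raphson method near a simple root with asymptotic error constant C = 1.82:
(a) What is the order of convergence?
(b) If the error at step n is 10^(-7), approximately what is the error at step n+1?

(a) Newton-Raphson has quadratic (order 2) convergence near simple roots.
    This means |e_{n+1}| ≈ C|e_n|².

(b) With |e_n| = 10^(-7) and C = 1.82:
    |e_{n+1}| ≈ 1.82 × (10^(-7))² = 1.82 × 10^(-14)

(a) 2 (quadratic); (b) |e_{n+1}| ≈ 1.820e-14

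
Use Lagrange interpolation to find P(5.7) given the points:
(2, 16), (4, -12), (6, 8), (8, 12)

Lagrange interpolation formula:
P(x) = Σ yᵢ × Lᵢ(x)
where Lᵢ(x) = Π_{j≠i} (x - xⱼ)/(xᵢ - xⱼ)

L_0(5.7) = (5.7 - 4)/(2 - 4) × (5.7 - 6)/(2 - 6) × (5.7 - 8)/(2 - 8) = -0.024437
L_1(5.7) = (5.7 - 2)/(4 - 2) × (5.7 - 6)/(4 - 6) × (5.7 - 8)/(4 - 8) = 0.159562
L_2(5.7) = (5.7 - 2)/(6 - 2) × (5.7 - 4)/(6 - 4) × (5.7 - 8)/(6 - 8) = 0.904188
L_3(5.7) = (5.7 - 2)/(8 - 2) × (5.7 - 4)/(8 - 4) × (5.7 - 6)/(8 - 6) = -0.039312

P(5.7) = 16×L_0(5.7) + (-12)×L_1(5.7) + 8×L_2(5.7) + 12×L_3(5.7)
P(5.7) = 4.456000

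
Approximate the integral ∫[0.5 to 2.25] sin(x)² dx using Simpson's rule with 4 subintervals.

f(x) = sin(x)²
a = 0.5, b = 2.25, n = 4
h = (b - a)/n = 0.437500

Simpson's rule: (h/3)[f(x₀) + 4f(x₁) + 2f(x₂) + ... + f(xₙ)]

x_0 = 0.5000, f(x_0) = 0.229849, coefficient = 1
x_1 = 0.9375, f(x_1) = 0.649767, coefficient = 4
x_2 = 1.3750, f(x_2) = 0.962151, coefficient = 2
x_3 = 1.8125, f(x_3) = 0.942708, coefficient = 4
x_4 = 2.2500, f(x_4) = 0.605398, coefficient = 1

I ≈ (0.437500/3) × 9.129449 = 1.331378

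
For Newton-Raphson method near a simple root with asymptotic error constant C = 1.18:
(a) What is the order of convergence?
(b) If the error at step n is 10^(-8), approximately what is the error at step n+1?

(a) Newton-Raphson has quadratic (order 2) convergence near simple roots.
    This means |e_{n+1}| ≈ C|e_n|².

(b) With |e_n| = 10^(-8) and C = 1.18:
    |e_{n+1}| ≈ 1.18 × (10^(-8))² = 1.18 × 10^(-16)

(a) 2 (quadratic); (b) |e_{n+1}| ≈ 1.180e-16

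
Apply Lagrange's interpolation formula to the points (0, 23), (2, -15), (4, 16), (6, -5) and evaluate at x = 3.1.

Lagrange interpolation formula:
P(x) = Σ yᵢ × Lᵢ(x)
where Lᵢ(x) = Π_{j≠i} (x - xⱼ)/(xᵢ - xⱼ)

L_0(3.1) = (3.1 - 2)/(0 - 2) × (3.1 - 4)/(0 - 4) × (3.1 - 6)/(0 - 6) = -0.059812
L_1(3.1) = (3.1 - 0)/(2 - 0) × (3.1 - 4)/(2 - 4) × (3.1 - 6)/(2 - 6) = 0.505687
L_2(3.1) = (3.1 - 0)/(4 - 0) × (3.1 - 2)/(4 - 2) × (3.1 - 6)/(4 - 6) = 0.618063
L_3(3.1) = (3.1 - 0)/(6 - 0) × (3.1 - 2)/(6 - 2) × (3.1 - 4)/(6 - 4) = -0.063938

P(3.1) = 23×L_0(3.1) + (-15)×L_1(3.1) + 16×L_2(3.1) + (-5)×L_3(3.1)
P(3.1) = 1.247688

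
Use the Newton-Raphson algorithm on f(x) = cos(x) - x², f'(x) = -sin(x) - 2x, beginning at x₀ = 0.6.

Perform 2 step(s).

f(x) = cos(x) - x²
f'(x) = -sin(x) - 2x
x₀ = 0.6

Newton-Raphson formula: x_{n+1} = x_n - f(x_n)/f'(x_n)

Iteration 1:
  f(0.600000) = 0.465336
  f'(0.600000) = -1.764642
  x_1 = 0.600000 - 0.465336/(-1.764642) = 0.863700
Iteration 2:
  f(0.863700) = -0.096348
  f'(0.863700) = -2.487650
  x_2 = 0.863700 - (-0.096348)/(-2.487650) = 0.824969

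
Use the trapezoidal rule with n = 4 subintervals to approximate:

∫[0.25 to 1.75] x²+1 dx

f(x) = x²+1
a = 0.25, b = 1.75, n = 4
h = (b - a)/n = 0.375000

Trapezoidal rule: (h/2)[f(x₀) + 2f(x₁) + 2f(x₂) + ... + f(xₙ)]

x_0 = 0.2500, f(x_0) = 1.062500, coefficient = 1
x_1 = 0.6250, f(x_1) = 1.390625, coefficient = 2
x_2 = 1.0000, f(x_2) = 2.000000, coefficient = 2
x_3 = 1.3750, f(x_3) = 2.890625, coefficient = 2
x_4 = 1.7500, f(x_4) = 4.062500, coefficient = 1

I ≈ (0.375000/2) × 17.687500 = 3.316406
Exact value: 3.281250
Error: 0.035156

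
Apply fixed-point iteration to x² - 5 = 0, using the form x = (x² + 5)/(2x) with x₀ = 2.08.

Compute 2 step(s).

Equation: x² - 5 = 0
Fixed-point form: x = (x² + 5)/(2x)
x₀ = 2.08

x_1 = g(2.080000) = 2.241923
x_2 = g(2.241923) = 2.236076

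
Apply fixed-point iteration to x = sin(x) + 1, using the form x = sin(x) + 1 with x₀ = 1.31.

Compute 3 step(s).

Equation: x = sin(x) + 1
Fixed-point form: x = sin(x) + 1
x₀ = 1.31

x_1 = g(1.310000) = 1.966185
x_2 = g(1.966185) = 1.922847
x_3 = g(1.922847) = 1.938668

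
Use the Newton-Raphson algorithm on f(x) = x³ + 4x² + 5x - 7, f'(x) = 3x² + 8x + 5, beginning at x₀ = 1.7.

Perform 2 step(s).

f(x) = x³ + 4x² + 5x - 7
f'(x) = 3x² + 8x + 5
x₀ = 1.7

Newton-Raphson formula: x_{n+1} = x_n - f(x_n)/f'(x_n)

Iteration 1:
  f(1.700000) = 17.973000
  f'(1.700000) = 27.270000
  x_1 = 1.700000 - 17.973000/27.270000 = 1.040924
Iteration 2:
  f(1.040924) = 3.666577
  f'(1.040924) = 16.577962
  x_2 = 1.040924 - 3.666577/16.577962 = 0.819752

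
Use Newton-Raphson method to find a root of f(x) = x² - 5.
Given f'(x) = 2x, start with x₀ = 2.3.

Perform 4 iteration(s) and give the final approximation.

f(x) = x² - 5
f'(x) = 2x
x₀ = 2.3

Newton-Raphson formula: x_{n+1} = x_n - f(x_n)/f'(x_n)

Iteration 1:
  f(2.300000) = 0.290000
  f'(2.300000) = 4.600000
  x_1 = 2.300000 - 0.290000/4.600000 = 2.236957
Iteration 2:
  f(2.236957) = 0.003974
  f'(2.236957) = 4.473913
  x_2 = 2.236957 - 0.003974/4.473913 = 2.236068
Iteration 3:
  f(2.236068) = 0.000001
  f'(2.236068) = 4.472136
  x_3 = 2.236068 - 0.000001/4.472136 = 2.236068
Iteration 4:
  f(2.236068) = 0.000000
  f'(2.236068) = 4.472136
  x_4 = 2.236068 - 0.000000/4.472136 = 2.236068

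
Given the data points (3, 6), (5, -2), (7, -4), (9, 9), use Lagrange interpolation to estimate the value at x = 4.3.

Lagrange interpolation formula:
P(x) = Σ yᵢ × Lᵢ(x)
where Lᵢ(x) = Π_{j≠i} (x - xⱼ)/(xᵢ - xⱼ)

L_0(4.3) = (4.3 - 5)/(3 - 5) × (4.3 - 7)/(3 - 7) × (4.3 - 9)/(3 - 9) = 0.185063
L_1(4.3) = (4.3 - 3)/(5 - 3) × (4.3 - 7)/(5 - 7) × (4.3 - 9)/(5 - 9) = 1.031062
L_2(4.3) = (4.3 - 3)/(7 - 3) × (4.3 - 5)/(7 - 5) × (4.3 - 9)/(7 - 9) = -0.267313
L_3(4.3) = (4.3 - 3)/(9 - 3) × (4.3 - 5)/(9 - 5) × (4.3 - 7)/(9 - 7) = 0.051188

P(4.3) = 6×L_0(4.3) + (-2)×L_1(4.3) + (-4)×L_2(4.3) + 9×L_3(4.3)
P(4.3) = 0.578188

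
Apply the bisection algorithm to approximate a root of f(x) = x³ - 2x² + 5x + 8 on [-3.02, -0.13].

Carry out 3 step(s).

f(x) = x³ - 2x² + 5x + 8
Initial interval: [-3.02, -0.13]

Iteration 1:
  c_1 = (-3.020000 + (-0.130000))/2 = -1.575000
  f(c_1) = f(-1.575000) = -8.743234
  f(a) × f(c) ≥ 0, new interval: [-1.575000, -0.130000]
Iteration 2:
  c_2 = (-1.575000 + (-0.130000))/2 = -0.852500
  f(c_2) = f(-0.852500) = 1.664428
  f(a) × f(c) < 0, new interval: [-1.575000, -0.852500]
Iteration 3:
  c_3 = (-1.575000 + (-0.852500))/2 = -1.213750
  f(c_3) = f(-1.213750) = -2.803211
  f(a) × f(c) ≥ 0, new interval: [-1.213750, -0.852500]

After 3 iteration(s), the approximation is c_3 = -1.213750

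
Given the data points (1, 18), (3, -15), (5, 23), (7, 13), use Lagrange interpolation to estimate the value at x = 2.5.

Lagrange interpolation formula:
P(x) = Σ yᵢ × Lᵢ(x)
where Lᵢ(x) = Π_{j≠i} (x - xⱼ)/(xᵢ - xⱼ)

L_0(2.5) = (2.5 - 3)/(1 - 3) × (2.5 - 5)/(1 - 5) × (2.5 - 7)/(1 - 7) = 0.117188
L_1(2.5) = (2.5 - 1)/(3 - 1) × (2.5 - 5)/(3 - 5) × (2.5 - 7)/(3 - 7) = 1.054688
L_2(2.5) = (2.5 - 1)/(5 - 1) × (2.5 - 3)/(5 - 3) × (2.5 - 7)/(5 - 7) = -0.210938
L_3(2.5) = (2.5 - 1)/(7 - 1) × (2.5 - 3)/(7 - 3) × (2.5 - 5)/(7 - 5) = 0.039062

P(2.5) = 18×L_0(2.5) + (-15)×L_1(2.5) + 23×L_2(2.5) + 13×L_3(2.5)
P(2.5) = -18.054688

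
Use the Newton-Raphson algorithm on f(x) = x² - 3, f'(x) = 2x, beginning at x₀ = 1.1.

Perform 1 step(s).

f(x) = x² - 3
f'(x) = 2x
x₀ = 1.1

Newton-Raphson formula: x_{n+1} = x_n - f(x_n)/f'(x_n)

Iteration 1:
  f(1.100000) = -1.790000
  f'(1.100000) = 2.200000
  x_1 = 1.100000 - (-1.790000)/2.200000 = 1.913636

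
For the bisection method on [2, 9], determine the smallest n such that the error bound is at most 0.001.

We need (b-a)/2^n ≤ 0.001
(9 - 2)/2^n ≤ 0.001
7/2^n ≤ 0.001
2^n ≥ 7000
n ≥ log₂(7000) = 12.77
n ≥ 13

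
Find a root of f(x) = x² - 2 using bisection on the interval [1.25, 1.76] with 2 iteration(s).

f(x) = x² - 2
Initial interval: [1.25, 1.76]

Iteration 1:
  c_1 = (1.250000 + 1.760000)/2 = 1.505000
  f(c_1) = f(1.505000) = 0.265025
  f(a) × f(c) < 0, new interval: [1.250000, 1.505000]
Iteration 2:
  c_2 = (1.250000 + 1.505000)/2 = 1.377500
  f(c_2) = f(1.377500) = -0.102494
  f(a) × f(c) ≥ 0, new interval: [1.377500, 1.505000]

After 2 iteration(s), the approximation is c_2 = 1.377500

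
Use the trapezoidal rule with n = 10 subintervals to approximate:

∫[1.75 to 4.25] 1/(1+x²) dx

f(x) = 1/(1+x²)
a = 1.75, b = 4.25, n = 10
h = (b - a)/n = 0.250000

Trapezoidal rule: (h/2)[f(x₀) + 2f(x₁) + 2f(x₂) + ... + f(xₙ)]

x_0 = 1.7500, f(x_0) = 0.246154, coefficient = 1
x_1 = 2.0000, f(x_1) = 0.200000, coefficient = 2
x_2 = 2.2500, f(x_2) = 0.164948, coefficient = 2
x_3 = 2.5000, f(x_3) = 0.137931, coefficient = 2
x_4 = 2.7500, f(x_4) = 0.116788, coefficient = 2
x_5 = 3.0000, f(x_5) = 0.100000, coefficient = 2
x_6 = 3.2500, f(x_6) = 0.086486, coefficient = 2
x_7 = 3.5000, f(x_7) = 0.075472, coefficient = 2
x_8 = 3.7500, f(x_8) = 0.066390, coefficient = 2
x_9 = 4.0000, f(x_9) = 0.058824, coefficient = 2
x_10 = 4.2500, f(x_10) = 0.052459, coefficient = 1

I ≈ (0.250000/2) × 2.312292 = 0.289036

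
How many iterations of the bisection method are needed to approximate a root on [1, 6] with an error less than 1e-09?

We need (b-a)/2^n ≤ 1e-09
(6 - 1)/2^n ≤ 1e-09
5/2^n ≤ 1e-09
2^n ≥ 5000000000
n ≥ log₂(5000000000) = 32.22
n ≥ 33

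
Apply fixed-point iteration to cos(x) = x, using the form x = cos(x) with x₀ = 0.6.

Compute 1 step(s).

Equation: cos(x) = x
Fixed-point form: x = cos(x)
x₀ = 0.6

x_1 = g(0.600000) = 0.825336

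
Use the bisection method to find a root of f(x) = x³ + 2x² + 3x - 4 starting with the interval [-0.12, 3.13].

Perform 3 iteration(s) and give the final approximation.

f(x) = x³ + 2x² + 3x - 4
Initial interval: [-0.12, 3.13]

Iteration 1:
  c_1 = (-0.120000 + 3.130000)/2 = 1.505000
  f(c_1) = f(1.505000) = 8.453913
  f(a) × f(c) < 0, new interval: [-0.120000, 1.505000]
Iteration 2:
  c_2 = (-0.120000 + 1.505000)/2 = 0.692500
  f(c_2) = f(0.692500) = -0.631295
  f(a) × f(c) ≥ 0, new interval: [0.692500, 1.505000]
Iteration 3:
  c_3 = (0.692500 + 1.505000)/2 = 1.098750
  f(c_3) = f(1.098750) = 3.037221
  f(a) × f(c) < 0, new interval: [0.692500, 1.098750]

After 3 iteration(s), the approximation is c_3 = 1.098750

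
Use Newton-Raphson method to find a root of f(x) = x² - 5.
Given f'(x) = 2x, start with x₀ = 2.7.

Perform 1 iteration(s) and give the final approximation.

f(x) = x² - 5
f'(x) = 2x
x₀ = 2.7

Newton-Raphson formula: x_{n+1} = x_n - f(x_n)/f'(x_n)

Iteration 1:
  f(2.700000) = 2.290000
  f'(2.700000) = 5.400000
  x_1 = 2.700000 - 2.290000/5.400000 = 2.275926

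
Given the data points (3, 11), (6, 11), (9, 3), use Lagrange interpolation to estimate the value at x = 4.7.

Lagrange interpolation formula:
P(x) = Σ yᵢ × Lᵢ(x)
where Lᵢ(x) = Π_{j≠i} (x - xⱼ)/(xᵢ - xⱼ)

L_0(4.7) = (4.7 - 6)/(3 - 6) × (4.7 - 9)/(3 - 9) = 0.310556
L_1(4.7) = (4.7 - 3)/(6 - 3) × (4.7 - 9)/(6 - 9) = 0.812222
L_2(4.7) = (4.7 - 3)/(9 - 3) × (4.7 - 6)/(9 - 6) = -0.122778

P(4.7) = 11×L_0(4.7) + 11×L_1(4.7) + 3×L_2(4.7)
P(4.7) = 11.982222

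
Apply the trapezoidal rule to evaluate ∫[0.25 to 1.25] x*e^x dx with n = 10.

f(x) = x*e^x
a = 0.25, b = 1.25, n = 10
h = (b - a)/n = 0.100000

Trapezoidal rule: (h/2)[f(x₀) + 2f(x₁) + 2f(x₂) + ... + f(xₙ)]

x_0 = 0.2500, f(x_0) = 0.321006, coefficient = 1
x_1 = 0.3500, f(x_1) = 0.496674, coefficient = 2
x_2 = 0.4500, f(x_2) = 0.705740, coefficient = 2
x_3 = 0.5500, f(x_3) = 0.953289, coefficient = 2
x_4 = 0.6500, f(x_4) = 1.245102, coefficient = 2
x_5 = 0.7500, f(x_5) = 1.587750, coefficient = 2
x_6 = 0.8500, f(x_6) = 1.988700, coefficient = 2
x_7 = 0.9500, f(x_7) = 2.456424, coefficient = 2
x_8 = 1.0500, f(x_8) = 3.000534, coefficient = 2
x_9 = 1.1500, f(x_9) = 3.631922, coefficient = 2
x_10 = 1.2500, f(x_10) = 4.362929, coefficient = 1

I ≈ (0.100000/2) × 36.816204 = 1.840810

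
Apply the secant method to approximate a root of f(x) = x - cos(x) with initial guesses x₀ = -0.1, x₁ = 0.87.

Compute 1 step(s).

f(x) = x - cos(x)
x₀ = -0.1, x₁ = 0.87

Secant formula: x_{n+1} = x_n - f(x_n)(x_n - x_{n-1})/(f(x_n) - f(x_{n-1}))

Iteration 1:
  f(-0.100000) = -1.095004
  f(0.870000) = 0.225173
  x_2 = 0.870000 - 0.225173×(0.870000 - (-0.100000))/(0.225173 - (-1.095004))
       = 0.704554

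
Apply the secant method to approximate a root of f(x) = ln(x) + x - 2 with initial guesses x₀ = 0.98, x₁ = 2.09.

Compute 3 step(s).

f(x) = ln(x) + x - 2
x₀ = 0.98, x₁ = 2.09

Secant formula: x_{n+1} = x_n - f(x_n)(x_n - x_{n-1})/(f(x_n) - f(x_{n-1}))

Iteration 1:
  f(0.980000) = -1.040203
  f(2.090000) = 0.827164
  x_2 = 2.090000 - 0.827164×(2.090000 - 0.980000)/(0.827164 - (-1.040203))
       = 1.598317
Iteration 2:
  f(2.090000) = 0.827164
  f(1.598317) = 0.067269
  x_3 = 1.598317 - 0.067269×(1.598317 - 2.090000)/(0.067269 - 0.827164)
       = 1.554792
Iteration 3:
  f(1.598317) = 0.067269
  f(1.554792) = -0.003867
  x_4 = 1.554792 - (-0.003867)×(1.554792 - 1.598317)/(-0.003867 - 0.067269)
       = 1.557158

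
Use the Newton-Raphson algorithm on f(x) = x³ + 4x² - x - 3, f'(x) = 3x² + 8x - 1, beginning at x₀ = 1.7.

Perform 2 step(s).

f(x) = x³ + 4x² - x - 3
f'(x) = 3x² + 8x - 1
x₀ = 1.7

Newton-Raphson formula: x_{n+1} = x_n - f(x_n)/f'(x_n)

Iteration 1:
  f(1.700000) = 11.773000
  f'(1.700000) = 21.270000
  x_1 = 1.700000 - 11.773000/21.270000 = 1.146497
Iteration 2:
  f(1.146497) = 2.618349
  f'(1.146497) = 12.115348
  x_2 = 1.146497 - 2.618349/12.115348 = 0.930379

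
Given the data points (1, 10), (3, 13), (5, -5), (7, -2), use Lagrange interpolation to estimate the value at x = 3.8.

Lagrange interpolation formula:
P(x) = Σ yᵢ × Lᵢ(x)
where Lᵢ(x) = Π_{j≠i} (x - xⱼ)/(xᵢ - xⱼ)

L_0(3.8) = (3.8 - 3)/(1 - 3) × (3.8 - 5)/(1 - 5) × (3.8 - 7)/(1 - 7) = -0.064000
L_1(3.8) = (3.8 - 1)/(3 - 1) × (3.8 - 5)/(3 - 5) × (3.8 - 7)/(3 - 7) = 0.672000
L_2(3.8) = (3.8 - 1)/(5 - 1) × (3.8 - 3)/(5 - 3) × (3.8 - 7)/(5 - 7) = 0.448000
L_3(3.8) = (3.8 - 1)/(7 - 1) × (3.8 - 3)/(7 - 3) × (3.8 - 5)/(7 - 5) = -0.056000

P(3.8) = 10×L_0(3.8) + 13×L_1(3.8) + (-5)×L_2(3.8) + (-2)×L_3(3.8)
P(3.8) = 5.968000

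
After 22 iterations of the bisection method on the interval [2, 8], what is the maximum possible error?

Bisection error bound: |error| ≤ (b-a)/2^n
|error| ≤ (8 - 2)/2^22 = 6/2^22
|error| ≤ 0.0000014305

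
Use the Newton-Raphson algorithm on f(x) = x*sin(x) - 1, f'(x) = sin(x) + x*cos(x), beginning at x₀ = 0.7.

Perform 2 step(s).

f(x) = x*sin(x) - 1
f'(x) = sin(x) + x*cos(x)
x₀ = 0.7

Newton-Raphson formula: x_{n+1} = x_n - f(x_n)/f'(x_n)

Iteration 1:
  f(0.700000) = -0.549048
  f'(0.700000) = 1.179607
  x_1 = 0.700000 - (-0.549048)/1.179607 = 1.165450
Iteration 2:
  f(1.165450) = 0.071008
  f'(1.165450) = 1.378546
  x_2 = 1.165450 - 0.071008/1.378546 = 1.113940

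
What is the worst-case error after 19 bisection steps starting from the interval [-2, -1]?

Bisection error bound: |error| ≤ (b-a)/2^n
|error| ≤ (-1 - (-2))/2^19 = 1/2^19
|error| ≤ 0.0000019073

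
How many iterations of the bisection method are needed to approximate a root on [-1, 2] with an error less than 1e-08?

We need (b-a)/2^n ≤ 1e-08
(2 - (-1))/2^n ≤ 1e-08
3/2^n ≤ 1e-08
2^n ≥ 300000000
n ≥ log₂(300000000) = 28.16
n ≥ 29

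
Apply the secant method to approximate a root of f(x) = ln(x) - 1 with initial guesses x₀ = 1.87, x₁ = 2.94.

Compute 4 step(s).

f(x) = ln(x) - 1
x₀ = 1.87, x₁ = 2.94

Secant formula: x_{n+1} = x_n - f(x_n)(x_n - x_{n-1})/(f(x_n) - f(x_{n-1}))

Iteration 1:
  f(1.870000) = -0.374062
  f(2.940000) = 0.078410
  x_2 = 2.940000 - 0.078410×(2.940000 - 1.870000)/(0.078410 - (-0.374062))
       = 2.754578
Iteration 2:
  f(2.940000) = 0.078410
  f(2.754578) = 0.013264
  x_3 = 2.754578 - 0.013264×(2.754578 - 2.940000)/(0.013264 - 0.078410)
       = 2.716824
Iteration 3:
  f(2.754578) = 0.013264
  f(2.716824) = -0.000536
  x_4 = 2.716824 - (-0.000536)×(2.716824 - 2.754578)/(-0.000536 - 0.013264)
       = 2.718292
Iteration 4:
  f(2.716824) = -0.000536
  f(2.718292) = 0.000004
  x_5 = 2.718292 - 0.000004×(2.718292 - 2.716824)/(0.000004 - (-0.000536))
       = 2.718282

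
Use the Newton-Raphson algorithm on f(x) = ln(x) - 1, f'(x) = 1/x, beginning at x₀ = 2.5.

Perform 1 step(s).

f(x) = ln(x) - 1
f'(x) = 1/x
x₀ = 2.5

Newton-Raphson formula: x_{n+1} = x_n - f(x_n)/f'(x_n)

Iteration 1:
  f(2.500000) = -0.083709
  f'(2.500000) = 0.400000
  x_1 = 2.500000 - (-0.083709)/0.400000 = 2.709273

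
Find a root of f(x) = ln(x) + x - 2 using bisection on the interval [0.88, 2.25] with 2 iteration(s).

f(x) = ln(x) + x - 2
Initial interval: [0.88, 2.25]

Iteration 1:
  c_1 = (0.880000 + 2.250000)/2 = 1.565000
  f(c_1) = f(1.565000) = 0.012886
  f(a) × f(c) < 0, new interval: [0.880000, 1.565000]
Iteration 2:
  c_2 = (0.880000 + 1.565000)/2 = 1.222500
  f(c_2) = f(1.222500) = -0.576602
  f(a) × f(c) ≥ 0, new interval: [1.222500, 1.565000]

After 2 iteration(s), the approximation is c_2 = 1.222500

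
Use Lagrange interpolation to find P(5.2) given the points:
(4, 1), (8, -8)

Lagrange interpolation formula:
P(x) = Σ yᵢ × Lᵢ(x)
where Lᵢ(x) = Π_{j≠i} (x - xⱼ)/(xᵢ - xⱼ)

L_0(5.2) = (5.2 - 8)/(4 - 8) = 0.700000
L_1(5.2) = (5.2 - 4)/(8 - 4) = 0.300000

P(5.2) = 1×L_0(5.2) + (-8)×L_1(5.2)
P(5.2) = -1.700000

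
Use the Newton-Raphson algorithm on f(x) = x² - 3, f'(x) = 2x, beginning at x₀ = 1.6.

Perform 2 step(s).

f(x) = x² - 3
f'(x) = 2x
x₀ = 1.6

Newton-Raphson formula: x_{n+1} = x_n - f(x_n)/f'(x_n)

Iteration 1:
  f(1.600000) = -0.440000
  f'(1.600000) = 3.200000
  x_1 = 1.600000 - (-0.440000)/3.200000 = 1.737500
Iteration 2:
  f(1.737500) = 0.018906
  f'(1.737500) = 3.475000
  x_2 = 1.737500 - 0.018906/3.475000 = 1.732059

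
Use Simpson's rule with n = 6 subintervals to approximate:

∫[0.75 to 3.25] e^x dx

f(x) = e^x
a = 0.75, b = 3.25, n = 6
h = (b - a)/n = 0.416667

Simpson's rule: (h/3)[f(x₀) + 4f(x₁) + 2f(x₂) + ... + f(xₙ)]

x_0 = 0.7500, f(x_0) = 2.117000, coefficient = 1
x_1 = 1.1667, f(x_1) = 3.211271, coefficient = 4
x_2 = 1.5833, f(x_2) = 4.871166, coefficient = 2
x_3 = 2.0000, f(x_3) = 7.389056, coefficient = 4
x_4 = 2.4167, f(x_4) = 11.208436, coefficient = 2
x_5 = 2.8333, f(x_5) = 17.002040, coefficient = 4
x_6 = 3.2500, f(x_6) = 25.790340, coefficient = 1

I ≈ (0.416667/3) × 170.476009 = 23.677224
Exact value: 23.673340
Error: 0.003884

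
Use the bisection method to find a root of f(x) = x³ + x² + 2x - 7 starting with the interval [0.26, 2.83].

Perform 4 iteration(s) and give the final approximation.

f(x) = x³ + x² + 2x - 7
Initial interval: [0.26, 2.83]

Iteration 1:
  c_1 = (0.260000 + 2.830000)/2 = 1.545000
  f(c_1) = f(1.545000) = 2.164979
  f(a) × f(c) < 0, new interval: [0.260000, 1.545000]
Iteration 2:
  c_2 = (0.260000 + 1.545000)/2 = 0.902500
  f(c_2) = f(0.902500) = -3.645402
  f(a) × f(c) ≥ 0, new interval: [0.902500, 1.545000]
Iteration 3:
  c_3 = (0.902500 + 1.545000)/2 = 1.223750
  f(c_3) = f(1.223750) = -1.222292
  f(a) × f(c) ≥ 0, new interval: [1.223750, 1.545000]
Iteration 4:
  c_4 = (1.223750 + 1.545000)/2 = 1.384375
  f(c_4) = f(1.384375) = 0.338391
  f(a) × f(c) < 0, new interval: [1.223750, 1.384375]

After 4 iteration(s), the approximation is c_4 = 1.384375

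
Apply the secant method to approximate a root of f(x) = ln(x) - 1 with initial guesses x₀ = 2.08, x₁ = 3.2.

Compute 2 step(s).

f(x) = ln(x) - 1
x₀ = 2.08, x₁ = 3.2

Secant formula: x_{n+1} = x_n - f(x_n)(x_n - x_{n-1})/(f(x_n) - f(x_{n-1}))

Iteration 1:
  f(2.080000) = -0.267632
  f(3.200000) = 0.163151
  x_2 = 3.200000 - 0.163151×(3.200000 - 2.080000)/(0.163151 - (-0.267632))
       = 2.775821
Iteration 2:
  f(3.200000) = 0.163151
  f(2.775821) = 0.020947
  x_3 = 2.775821 - 0.020947×(2.775821 - 3.200000)/(0.020947 - 0.163151)
       = 2.713340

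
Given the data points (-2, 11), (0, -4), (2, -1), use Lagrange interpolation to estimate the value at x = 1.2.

Lagrange interpolation formula:
P(x) = Σ yᵢ × Lᵢ(x)
where Lᵢ(x) = Π_{j≠i} (x - xⱼ)/(xᵢ - xⱼ)

L_0(1.2) = (1.2 - 0)/(-2 - 0) × (1.2 - 2)/(-2 - 2) = -0.120000
L_1(1.2) = (1.2 - (-2))/(0 - (-2)) × (1.2 - 2)/(0 - 2) = 0.640000
L_2(1.2) = (1.2 - (-2))/(2 - (-2)) × (1.2 - 0)/(2 - 0) = 0.480000

P(1.2) = 11×L_0(1.2) + (-4)×L_1(1.2) + (-1)×L_2(1.2)
P(1.2) = -4.360000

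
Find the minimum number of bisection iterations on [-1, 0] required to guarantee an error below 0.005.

We need (b-a)/2^n ≤ 0.005
(0 - (-1))/2^n ≤ 0.005
1/2^n ≤ 0.005
2^n ≥ 200
n ≥ log₂(200) = 7.64
n ≥ 8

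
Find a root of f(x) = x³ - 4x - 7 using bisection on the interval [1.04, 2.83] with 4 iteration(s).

f(x) = x³ - 4x - 7
Initial interval: [1.04, 2.83]

Iteration 1:
  c_1 = (1.040000 + 2.830000)/2 = 1.935000
  f(c_1) = f(1.935000) = -7.494925
  f(a) × f(c) ≥ 0, new interval: [1.935000, 2.830000]
Iteration 2:
  c_2 = (1.935000 + 2.830000)/2 = 2.382500
  f(c_2) = f(2.382500) = -3.006200
  f(a) × f(c) ≥ 0, new interval: [2.382500, 2.830000]
Iteration 3:
  c_3 = (2.382500 + 2.830000)/2 = 2.606250
  f(c_3) = f(2.606250) = 0.278055
  f(a) × f(c) < 0, new interval: [2.382500, 2.606250]
Iteration 4:
  c_4 = (2.382500 + 2.606250)/2 = 2.494375
  f(c_4) = f(2.494375) = -1.457732
  f(a) × f(c) ≥ 0, new interval: [2.494375, 2.606250]

After 4 iteration(s), the approximation is c_4 = 2.494375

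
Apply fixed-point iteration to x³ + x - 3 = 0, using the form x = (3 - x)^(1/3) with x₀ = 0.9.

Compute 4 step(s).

Equation: x³ + x - 3 = 0
Fixed-point form: x = (3 - x)^(1/3)
x₀ = 0.9

x_1 = g(0.900000) = 1.280579
x_2 = g(1.280579) = 1.198011
x_3 = g(1.198011) = 1.216888
x_4 = g(1.216888) = 1.212624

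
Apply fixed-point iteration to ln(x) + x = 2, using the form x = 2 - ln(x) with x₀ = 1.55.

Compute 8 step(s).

Equation: ln(x) + x = 2
Fixed-point form: x = 2 - ln(x)
x₀ = 1.55

x_1 = g(1.550000) = 1.561745
x_2 = g(1.561745) = 1.554196
x_3 = g(1.554196) = 1.559042
x_4 = g(1.559042) = 1.555929
x_5 = g(1.555929) = 1.557927
x_6 = g(1.557927) = 1.556644
x_7 = g(1.556644) = 1.557468
x_8 = g(1.557468) = 1.556939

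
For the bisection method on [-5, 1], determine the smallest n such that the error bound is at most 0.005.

We need (b-a)/2^n ≤ 0.005
(1 - (-5))/2^n ≤ 0.005
6/2^n ≤ 0.005
2^n ≥ 1200
n ≥ log₂(1200) = 10.23
n ≥ 11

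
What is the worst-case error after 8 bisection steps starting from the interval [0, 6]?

Bisection error bound: |error| ≤ (b-a)/2^n
|error| ≤ (6 - 0)/2^8 = 6/2^8
|error| ≤ 0.0234375000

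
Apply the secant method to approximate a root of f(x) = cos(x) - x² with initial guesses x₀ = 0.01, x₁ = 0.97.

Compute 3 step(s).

f(x) = cos(x) - x²
x₀ = 0.01, x₁ = 0.97

Secant formula: x_{n+1} = x_n - f(x_n)(x_n - x_{n-1})/(f(x_n) - f(x_{n-1}))

Iteration 1:
  f(0.010000) = 0.999850
  f(0.970000) = -0.375600
  x_2 = 0.970000 - (-0.375600)×(0.970000 - 0.010000)/(-0.375600 - 0.999850)
       = 0.707848
Iteration 2:
  f(0.970000) = -0.375600
  f(0.707848) = 0.258713
  x_3 = 0.707848 - 0.258713×(0.707848 - 0.970000)/(0.258713 - (-0.375600))
       = 0.814770
Iteration 3:
  f(0.707848) = 0.258713
  f(0.814770) = 0.022185
  x_4 = 0.814770 - 0.022185×(0.814770 - 0.707848)/(0.022185 - 0.258713)
       = 0.824799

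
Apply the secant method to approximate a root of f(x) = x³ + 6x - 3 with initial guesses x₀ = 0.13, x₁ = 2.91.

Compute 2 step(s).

f(x) = x³ + 6x - 3
x₀ = 0.13, x₁ = 2.91

Secant formula: x_{n+1} = x_n - f(x_n)(x_n - x_{n-1})/(f(x_n) - f(x_{n-1}))

Iteration 1:
  f(0.130000) = -2.217803
  f(2.910000) = 39.102171
  x_2 = 2.910000 - 39.102171×(2.910000 - 0.130000)/(39.102171 - (-2.217803))
       = 0.279213
Iteration 2:
  f(2.910000) = 39.102171
  f(0.279213) = -1.302952
  x_3 = 0.279213 - (-1.302952)×(0.279213 - 2.910000)/(-1.302952 - 39.102171)
       = 0.364049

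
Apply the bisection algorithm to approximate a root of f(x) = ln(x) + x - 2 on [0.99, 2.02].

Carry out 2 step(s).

f(x) = ln(x) + x - 2
Initial interval: [0.99, 2.02]

Iteration 1:
  c_1 = (0.990000 + 2.020000)/2 = 1.505000
  f(c_1) = f(1.505000) = -0.086207
  f(a) × f(c) ≥ 0, new interval: [1.505000, 2.020000]
Iteration 2:
  c_2 = (1.505000 + 2.020000)/2 = 1.762500
  f(c_2) = f(1.762500) = 0.329233
  f(a) × f(c) < 0, new interval: [1.505000, 1.762500]

After 2 iteration(s), the approximation is c_2 = 1.762500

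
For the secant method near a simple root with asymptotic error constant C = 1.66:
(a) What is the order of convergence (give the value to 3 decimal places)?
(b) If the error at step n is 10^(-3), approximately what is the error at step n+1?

(a) Secant method has superlinear convergence with order φ = (1+√5)/2 ≈ 1.618.
    This means |e_{n+1}| ≈ C|e_n|^1.618.

(b) With |e_n| = 10^(-3) and C = 1.66:
    |e_{n+1}| ≈ 1.66 × (10^(-3))^1.618 = 1.66 × 10^(-4.85)

(a) ≈ 1.618 (golden ratio); (b) |e_{n+1}| ≈ 2.323e-05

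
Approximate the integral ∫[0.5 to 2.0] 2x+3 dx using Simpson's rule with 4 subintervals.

f(x) = 2x+3
a = 0.5, b = 2.0, n = 4
h = (b - a)/n = 0.375000

Simpson's rule: (h/3)[f(x₀) + 4f(x₁) + 2f(x₂) + ... + f(xₙ)]

x_0 = 0.5000, f(x_0) = 4.000000, coefficient = 1
x_1 = 0.8750, f(x_1) = 4.750000, coefficient = 4
x_2 = 1.2500, f(x_2) = 5.500000, coefficient = 2
x_3 = 1.6250, f(x_3) = 6.250000, coefficient = 4
x_4 = 2.0000, f(x_4) = 7.000000, coefficient = 1

I ≈ (0.375000/3) × 66.000000 = 8.250000
Exact value: 8.250000
Error: 0.000000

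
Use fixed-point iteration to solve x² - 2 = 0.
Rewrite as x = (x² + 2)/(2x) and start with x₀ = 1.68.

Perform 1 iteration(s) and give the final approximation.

Equation: x² - 2 = 0
Fixed-point form: x = (x² + 2)/(2x)
x₀ = 1.68

x_1 = g(1.680000) = 1.435238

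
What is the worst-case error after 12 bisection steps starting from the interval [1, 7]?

Bisection error bound: |error| ≤ (b-a)/2^n
|error| ≤ (7 - 1)/2^12 = 6/2^12
|error| ≤ 0.0014648438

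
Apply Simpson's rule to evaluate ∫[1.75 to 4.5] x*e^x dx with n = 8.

f(x) = x*e^x
a = 1.75, b = 4.5, n = 8
h = (b - a)/n = 0.343750

Simpson's rule: (h/3)[f(x₀) + 4f(x₁) + 2f(x₂) + ... + f(xₙ)]

x_0 = 1.7500, f(x_0) = 10.070555, coefficient = 1
x_1 = 2.0938, f(x_1) = 16.991390, coefficient = 4
x_2 = 2.4375, f(x_2) = 27.895710, coefficient = 2
x_3 = 2.7812, f(x_3) = 44.887101, coefficient = 4
x_4 = 3.1250, f(x_4) = 71.124672, coefficient = 2
x_5 = 3.4688, f(x_5) = 111.335070, coefficient = 4
x_6 = 3.8125, f(x_6) = 172.566927, coefficient = 2
x_7 = 4.1562, f(x_7) = 265.300521, coefficient = 4
x_8 = 4.5000, f(x_8) = 405.077091, coefficient = 1

I ≈ (0.343750/3) × 2712.378588 = 310.793380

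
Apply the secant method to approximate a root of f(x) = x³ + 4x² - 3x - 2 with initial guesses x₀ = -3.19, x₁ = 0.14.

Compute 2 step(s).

f(x) = x³ + 4x² - 3x - 2
x₀ = -3.19, x₁ = 0.14

Secant formula: x_{n+1} = x_n - f(x_n)(x_n - x_{n-1})/(f(x_n) - f(x_{n-1}))

Iteration 1:
  f(-3.190000) = 15.812641
  f(0.140000) = -2.338856
  x_2 = 0.140000 - (-2.338856)×(0.140000 - (-3.190000))/(-2.338856 - 15.812641)
       = -0.289077
Iteration 2:
  f(0.140000) = -2.338856
  f(-0.289077) = -0.822664
  x_3 = -0.289077 - (-0.822664)×(-0.289077 - 0.140000)/(-0.822664 - (-2.338856))
       = -0.521888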